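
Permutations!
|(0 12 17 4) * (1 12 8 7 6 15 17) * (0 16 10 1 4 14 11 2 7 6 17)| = |(0 8 6 15)(1 12 4 16 10)(2 7 17 14 11)| = 20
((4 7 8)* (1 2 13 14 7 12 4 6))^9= (1 13 7 6 2 14 8)(4 12)= [0, 13, 14, 3, 12, 5, 2, 6, 1, 9, 10, 11, 4, 7, 8]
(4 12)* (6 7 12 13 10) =(4 13 10 6 7 12) =[0, 1, 2, 3, 13, 5, 7, 12, 8, 9, 6, 11, 4, 10]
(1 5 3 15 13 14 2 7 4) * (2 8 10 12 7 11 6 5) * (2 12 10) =(1 12 7 4)(2 11 6 5 3 15 13 14 8) =[0, 12, 11, 15, 1, 3, 5, 4, 2, 9, 10, 6, 7, 14, 8, 13]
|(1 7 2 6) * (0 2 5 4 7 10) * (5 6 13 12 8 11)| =|(0 2 13 12 8 11 5 4 7 6 1 10)| =12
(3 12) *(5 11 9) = (3 12)(5 11 9) = [0, 1, 2, 12, 4, 11, 6, 7, 8, 5, 10, 9, 3]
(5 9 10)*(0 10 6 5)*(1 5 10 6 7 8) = (0 6 10)(1 5 9 7 8) = [6, 5, 2, 3, 4, 9, 10, 8, 1, 7, 0]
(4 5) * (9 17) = (4 5)(9 17) = [0, 1, 2, 3, 5, 4, 6, 7, 8, 17, 10, 11, 12, 13, 14, 15, 16, 9]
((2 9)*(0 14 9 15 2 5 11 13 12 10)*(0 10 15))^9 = [0, 1, 2, 3, 4, 5, 6, 7, 8, 9, 10, 11, 12, 13, 14, 15] = (15)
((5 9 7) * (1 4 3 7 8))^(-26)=[0, 3, 2, 5, 7, 8, 6, 9, 4, 1]=(1 3 5 8 4 7 9)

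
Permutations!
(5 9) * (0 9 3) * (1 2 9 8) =(0 8 1 2 9 5 3) =[8, 2, 9, 0, 4, 3, 6, 7, 1, 5]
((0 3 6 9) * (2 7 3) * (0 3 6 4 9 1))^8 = (0 6 2 1 7)(3 9 4) = [6, 7, 1, 9, 3, 5, 2, 0, 8, 4]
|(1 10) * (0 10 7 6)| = 5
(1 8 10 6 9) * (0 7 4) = (0 7 4)(1 8 10 6 9) = [7, 8, 2, 3, 0, 5, 9, 4, 10, 1, 6]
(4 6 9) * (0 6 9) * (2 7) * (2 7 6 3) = (0 3 2 6)(4 9) = [3, 1, 6, 2, 9, 5, 0, 7, 8, 4]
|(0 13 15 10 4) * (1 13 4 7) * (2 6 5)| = |(0 4)(1 13 15 10 7)(2 6 5)| = 30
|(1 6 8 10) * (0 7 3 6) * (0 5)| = |(0 7 3 6 8 10 1 5)| = 8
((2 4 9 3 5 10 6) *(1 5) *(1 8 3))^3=(1 6 9 10 4 5 2)(3 8)=[0, 6, 1, 8, 5, 2, 9, 7, 3, 10, 4]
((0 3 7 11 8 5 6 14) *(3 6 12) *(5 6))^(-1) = (0 14 6 8 11 7 3 12 5) = [14, 1, 2, 12, 4, 0, 8, 3, 11, 9, 10, 7, 5, 13, 6]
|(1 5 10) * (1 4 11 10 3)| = |(1 5 3)(4 11 10)| = 3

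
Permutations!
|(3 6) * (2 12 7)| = 6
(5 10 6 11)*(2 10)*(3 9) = (2 10 6 11 5)(3 9) = [0, 1, 10, 9, 4, 2, 11, 7, 8, 3, 6, 5]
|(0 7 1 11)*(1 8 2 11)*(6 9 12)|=15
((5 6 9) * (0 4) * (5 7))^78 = (5 9)(6 7) = [0, 1, 2, 3, 4, 9, 7, 6, 8, 5]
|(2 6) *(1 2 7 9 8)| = |(1 2 6 7 9 8)| = 6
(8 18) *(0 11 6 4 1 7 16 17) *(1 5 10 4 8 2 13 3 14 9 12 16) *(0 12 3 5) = (0 11 6 8 18 2 13 5 10 4)(1 7)(3 14 9)(12 16 17) = [11, 7, 13, 14, 0, 10, 8, 1, 18, 3, 4, 6, 16, 5, 9, 15, 17, 12, 2]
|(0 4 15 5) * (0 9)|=5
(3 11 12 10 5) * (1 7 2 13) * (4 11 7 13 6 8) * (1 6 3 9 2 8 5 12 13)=(2 3 7 8 4 11 13 6 5 9)(10 12)=[0, 1, 3, 7, 11, 9, 5, 8, 4, 2, 12, 13, 10, 6]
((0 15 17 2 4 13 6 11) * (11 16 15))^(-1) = [11, 1, 17, 3, 2, 5, 13, 7, 8, 9, 10, 0, 12, 4, 14, 16, 6, 15] = (0 11)(2 17 15 16 6 13 4)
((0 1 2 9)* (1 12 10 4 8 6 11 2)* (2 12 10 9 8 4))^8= [0, 1, 2, 3, 4, 5, 6, 7, 8, 9, 10, 11, 12]= (12)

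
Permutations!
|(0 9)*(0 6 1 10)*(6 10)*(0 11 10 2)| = 6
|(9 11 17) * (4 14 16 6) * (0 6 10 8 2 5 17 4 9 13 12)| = |(0 6 9 11 4 14 16 10 8 2 5 17 13 12)| = 14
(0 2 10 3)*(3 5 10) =(0 2 3)(5 10) =[2, 1, 3, 0, 4, 10, 6, 7, 8, 9, 5]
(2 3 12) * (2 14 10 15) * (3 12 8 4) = (2 12 14 10 15)(3 8 4) = [0, 1, 12, 8, 3, 5, 6, 7, 4, 9, 15, 11, 14, 13, 10, 2]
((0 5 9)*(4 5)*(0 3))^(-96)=[3, 1, 2, 9, 0, 4, 6, 7, 8, 5]=(0 3 9 5 4)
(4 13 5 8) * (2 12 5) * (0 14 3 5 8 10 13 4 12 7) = [14, 1, 7, 5, 4, 10, 6, 0, 12, 9, 13, 11, 8, 2, 3] = (0 14 3 5 10 13 2 7)(8 12)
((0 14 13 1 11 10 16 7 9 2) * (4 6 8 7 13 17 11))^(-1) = [2, 13, 9, 3, 1, 5, 4, 8, 6, 7, 11, 17, 12, 16, 0, 15, 10, 14] = (0 2 9 7 8 6 4 1 13 16 10 11 17 14)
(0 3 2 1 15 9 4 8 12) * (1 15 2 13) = (0 3 13 1 2 15 9 4 8 12) = [3, 2, 15, 13, 8, 5, 6, 7, 12, 4, 10, 11, 0, 1, 14, 9]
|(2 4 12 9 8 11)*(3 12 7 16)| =9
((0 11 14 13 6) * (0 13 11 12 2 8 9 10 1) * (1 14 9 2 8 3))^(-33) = (0 2)(1 8)(3 12)(6 13)(9 11 14 10) = [2, 8, 0, 12, 4, 5, 13, 7, 1, 11, 9, 14, 3, 6, 10]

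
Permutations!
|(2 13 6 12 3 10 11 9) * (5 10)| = 9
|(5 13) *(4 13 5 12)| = |(4 13 12)| = 3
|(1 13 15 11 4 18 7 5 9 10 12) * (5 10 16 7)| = |(1 13 15 11 4 18 5 9 16 7 10 12)| = 12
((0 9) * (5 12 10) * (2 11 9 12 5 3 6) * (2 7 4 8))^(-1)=(0 9 11 2 8 4 7 6 3 10 12)=[9, 1, 8, 10, 7, 5, 3, 6, 4, 11, 12, 2, 0]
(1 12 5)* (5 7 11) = (1 12 7 11 5) = [0, 12, 2, 3, 4, 1, 6, 11, 8, 9, 10, 5, 7]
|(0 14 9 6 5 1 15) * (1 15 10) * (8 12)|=|(0 14 9 6 5 15)(1 10)(8 12)|=6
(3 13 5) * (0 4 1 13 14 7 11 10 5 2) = (0 4 1 13 2)(3 14 7 11 10 5) = [4, 13, 0, 14, 1, 3, 6, 11, 8, 9, 5, 10, 12, 2, 7]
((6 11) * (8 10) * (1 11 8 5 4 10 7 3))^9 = [0, 8, 2, 6, 4, 5, 3, 11, 1, 9, 10, 7] = (1 8)(3 6)(7 11)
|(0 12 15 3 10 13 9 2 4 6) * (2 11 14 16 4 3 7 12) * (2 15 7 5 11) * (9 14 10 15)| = |(0 9 2 3 15 5 11 10 13 14 16 4 6)(7 12)| = 26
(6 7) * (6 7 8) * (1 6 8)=(8)(1 6)=[0, 6, 2, 3, 4, 5, 1, 7, 8]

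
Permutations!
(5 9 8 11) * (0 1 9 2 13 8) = (0 1 9)(2 13 8 11 5) = [1, 9, 13, 3, 4, 2, 6, 7, 11, 0, 10, 5, 12, 8]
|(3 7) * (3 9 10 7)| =|(7 9 10)| =3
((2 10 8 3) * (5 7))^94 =(2 8)(3 10) =[0, 1, 8, 10, 4, 5, 6, 7, 2, 9, 3]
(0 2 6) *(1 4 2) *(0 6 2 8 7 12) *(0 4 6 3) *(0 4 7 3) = (0 1 6)(3 4 8)(7 12) = [1, 6, 2, 4, 8, 5, 0, 12, 3, 9, 10, 11, 7]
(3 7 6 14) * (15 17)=(3 7 6 14)(15 17)=[0, 1, 2, 7, 4, 5, 14, 6, 8, 9, 10, 11, 12, 13, 3, 17, 16, 15]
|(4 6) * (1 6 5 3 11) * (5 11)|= |(1 6 4 11)(3 5)|= 4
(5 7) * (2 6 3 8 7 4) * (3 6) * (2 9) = (2 3 8 7 5 4 9) = [0, 1, 3, 8, 9, 4, 6, 5, 7, 2]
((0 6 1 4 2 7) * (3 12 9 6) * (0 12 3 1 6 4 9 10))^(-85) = (0 4 12 1 2 10 9 7) = [4, 2, 10, 3, 12, 5, 6, 0, 8, 7, 9, 11, 1]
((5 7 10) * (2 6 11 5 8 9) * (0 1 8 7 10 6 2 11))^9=(11)=[0, 1, 2, 3, 4, 5, 6, 7, 8, 9, 10, 11]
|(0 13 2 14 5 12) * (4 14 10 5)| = 6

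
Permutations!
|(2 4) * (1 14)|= |(1 14)(2 4)|= 2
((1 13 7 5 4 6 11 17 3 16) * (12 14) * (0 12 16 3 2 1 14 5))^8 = (0 1 11 5 7 2 6 12 13 17 4) = [1, 11, 6, 3, 0, 7, 12, 2, 8, 9, 10, 5, 13, 17, 14, 15, 16, 4]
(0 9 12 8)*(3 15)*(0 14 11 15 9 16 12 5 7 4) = (0 16 12 8 14 11 15 3 9 5 7 4) = [16, 1, 2, 9, 0, 7, 6, 4, 14, 5, 10, 15, 8, 13, 11, 3, 12]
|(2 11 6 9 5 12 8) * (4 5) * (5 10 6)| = 20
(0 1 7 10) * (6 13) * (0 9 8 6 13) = (13)(0 1 7 10 9 8 6) = [1, 7, 2, 3, 4, 5, 0, 10, 6, 8, 9, 11, 12, 13]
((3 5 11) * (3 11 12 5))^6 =(12) =[0, 1, 2, 3, 4, 5, 6, 7, 8, 9, 10, 11, 12]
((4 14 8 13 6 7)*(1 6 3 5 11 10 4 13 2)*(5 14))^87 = [0, 2, 8, 13, 10, 4, 1, 6, 14, 9, 11, 5, 12, 7, 3] = (1 2 8 14 3 13 7 6)(4 10 11 5)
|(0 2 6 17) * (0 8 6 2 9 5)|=3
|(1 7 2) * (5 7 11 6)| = |(1 11 6 5 7 2)| = 6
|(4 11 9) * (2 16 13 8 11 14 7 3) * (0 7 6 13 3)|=42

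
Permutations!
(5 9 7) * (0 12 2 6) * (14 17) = [12, 1, 6, 3, 4, 9, 0, 5, 8, 7, 10, 11, 2, 13, 17, 15, 16, 14] = (0 12 2 6)(5 9 7)(14 17)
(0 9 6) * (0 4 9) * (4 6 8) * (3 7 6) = (3 7 6)(4 9 8) = [0, 1, 2, 7, 9, 5, 3, 6, 4, 8]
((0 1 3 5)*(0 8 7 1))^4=(1 7 8 5 3)=[0, 7, 2, 1, 4, 3, 6, 8, 5]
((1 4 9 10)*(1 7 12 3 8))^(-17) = (1 8 3 12 7 10 9 4) = [0, 8, 2, 12, 1, 5, 6, 10, 3, 4, 9, 11, 7]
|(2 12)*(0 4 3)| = |(0 4 3)(2 12)| = 6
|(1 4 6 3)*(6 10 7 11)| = |(1 4 10 7 11 6 3)| = 7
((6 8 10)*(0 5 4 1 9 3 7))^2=[4, 3, 2, 0, 9, 1, 10, 5, 6, 7, 8]=(0 4 9 7 5 1 3)(6 10 8)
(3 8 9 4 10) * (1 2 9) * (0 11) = (0 11)(1 2 9 4 10 3 8) = [11, 2, 9, 8, 10, 5, 6, 7, 1, 4, 3, 0]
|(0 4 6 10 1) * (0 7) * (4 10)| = 4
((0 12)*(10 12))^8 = (0 12 10) = [12, 1, 2, 3, 4, 5, 6, 7, 8, 9, 0, 11, 10]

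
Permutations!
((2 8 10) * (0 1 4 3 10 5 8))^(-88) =(0 4 10)(1 3 2) =[4, 3, 1, 2, 10, 5, 6, 7, 8, 9, 0]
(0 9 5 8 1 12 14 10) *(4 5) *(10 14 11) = (14)(0 9 4 5 8 1 12 11 10) = [9, 12, 2, 3, 5, 8, 6, 7, 1, 4, 0, 10, 11, 13, 14]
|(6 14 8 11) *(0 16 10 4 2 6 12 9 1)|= 12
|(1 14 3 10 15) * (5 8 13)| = 15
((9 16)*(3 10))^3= (3 10)(9 16)= [0, 1, 2, 10, 4, 5, 6, 7, 8, 16, 3, 11, 12, 13, 14, 15, 9]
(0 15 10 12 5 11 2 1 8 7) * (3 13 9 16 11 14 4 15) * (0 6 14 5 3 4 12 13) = (0 4 15 10 13 9 16 11 2 1 8 7 6 14 12 3) = [4, 8, 1, 0, 15, 5, 14, 6, 7, 16, 13, 2, 3, 9, 12, 10, 11]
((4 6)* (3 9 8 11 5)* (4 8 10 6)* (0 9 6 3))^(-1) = (0 5 11 8 6 3 10 9) = [5, 1, 2, 10, 4, 11, 3, 7, 6, 0, 9, 8]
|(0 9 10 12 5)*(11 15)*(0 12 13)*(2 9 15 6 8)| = 18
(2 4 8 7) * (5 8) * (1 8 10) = (1 8 7 2 4 5 10) = [0, 8, 4, 3, 5, 10, 6, 2, 7, 9, 1]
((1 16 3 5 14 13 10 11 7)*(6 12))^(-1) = (1 7 11 10 13 14 5 3 16)(6 12) = [0, 7, 2, 16, 4, 3, 12, 11, 8, 9, 13, 10, 6, 14, 5, 15, 1]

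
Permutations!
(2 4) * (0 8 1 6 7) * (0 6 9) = [8, 9, 4, 3, 2, 5, 7, 6, 1, 0] = (0 8 1 9)(2 4)(6 7)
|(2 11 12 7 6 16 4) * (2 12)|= |(2 11)(4 12 7 6 16)|= 10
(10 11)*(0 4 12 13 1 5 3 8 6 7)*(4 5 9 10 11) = (0 5 3 8 6 7)(1 9 10 4 12 13) = [5, 9, 2, 8, 12, 3, 7, 0, 6, 10, 4, 11, 13, 1]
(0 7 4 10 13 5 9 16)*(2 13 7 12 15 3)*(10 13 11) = (0 12 15 3 2 11 10 7 4 13 5 9 16) = [12, 1, 11, 2, 13, 9, 6, 4, 8, 16, 7, 10, 15, 5, 14, 3, 0]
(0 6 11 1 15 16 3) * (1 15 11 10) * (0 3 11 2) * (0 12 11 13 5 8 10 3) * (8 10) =[6, 2, 12, 0, 4, 10, 3, 7, 8, 9, 1, 15, 11, 5, 14, 16, 13] =(0 6 3)(1 2 12 11 15 16 13 5 10)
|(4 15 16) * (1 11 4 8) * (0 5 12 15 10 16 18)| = 30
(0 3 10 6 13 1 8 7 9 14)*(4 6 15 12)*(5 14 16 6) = (0 3 10 15 12 4 5 14)(1 8 7 9 16 6 13) = [3, 8, 2, 10, 5, 14, 13, 9, 7, 16, 15, 11, 4, 1, 0, 12, 6]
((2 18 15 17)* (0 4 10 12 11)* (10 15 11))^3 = (0 17 11 15 18 4 2)(10 12) = [17, 1, 0, 3, 2, 5, 6, 7, 8, 9, 12, 15, 10, 13, 14, 18, 16, 11, 4]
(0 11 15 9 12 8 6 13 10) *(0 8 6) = (0 11 15 9 12 6 13 10 8) = [11, 1, 2, 3, 4, 5, 13, 7, 0, 12, 8, 15, 6, 10, 14, 9]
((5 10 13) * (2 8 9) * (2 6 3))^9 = (13)(2 3 6 9 8) = [0, 1, 3, 6, 4, 5, 9, 7, 2, 8, 10, 11, 12, 13]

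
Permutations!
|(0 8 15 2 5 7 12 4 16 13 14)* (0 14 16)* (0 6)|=|(0 8 15 2 5 7 12 4 6)(13 16)|=18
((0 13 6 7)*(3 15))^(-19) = (0 13 6 7)(3 15) = [13, 1, 2, 15, 4, 5, 7, 0, 8, 9, 10, 11, 12, 6, 14, 3]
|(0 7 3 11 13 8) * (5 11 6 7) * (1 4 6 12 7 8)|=|(0 5 11 13 1 4 6 8)(3 12 7)|=24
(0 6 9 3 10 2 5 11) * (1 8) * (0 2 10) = (0 6 9 3)(1 8)(2 5 11) = [6, 8, 5, 0, 4, 11, 9, 7, 1, 3, 10, 2]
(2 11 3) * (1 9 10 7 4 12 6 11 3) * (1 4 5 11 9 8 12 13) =(1 8 12 6 9 10 7 5 11 4 13)(2 3) =[0, 8, 3, 2, 13, 11, 9, 5, 12, 10, 7, 4, 6, 1]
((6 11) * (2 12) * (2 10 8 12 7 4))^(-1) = (2 4 7)(6 11)(8 10 12) = [0, 1, 4, 3, 7, 5, 11, 2, 10, 9, 12, 6, 8]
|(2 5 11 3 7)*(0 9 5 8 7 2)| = |(0 9 5 11 3 2 8 7)| = 8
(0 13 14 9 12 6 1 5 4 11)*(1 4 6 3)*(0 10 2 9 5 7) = (0 13 14 5 6 4 11 10 2 9 12 3 1 7) = [13, 7, 9, 1, 11, 6, 4, 0, 8, 12, 2, 10, 3, 14, 5]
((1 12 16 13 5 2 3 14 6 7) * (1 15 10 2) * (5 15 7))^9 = [0, 6, 15, 10, 4, 14, 3, 7, 8, 9, 13, 11, 5, 12, 2, 16, 1] = (1 6 3 10 13 12 5 14 2 15 16)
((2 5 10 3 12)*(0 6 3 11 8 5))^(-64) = [6, 1, 0, 12, 4, 5, 3, 7, 8, 9, 10, 11, 2] = (0 6 3 12 2)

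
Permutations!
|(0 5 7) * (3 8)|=|(0 5 7)(3 8)|=6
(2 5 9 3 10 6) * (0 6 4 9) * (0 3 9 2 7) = (0 6 7)(2 5 3 10 4) = [6, 1, 5, 10, 2, 3, 7, 0, 8, 9, 4]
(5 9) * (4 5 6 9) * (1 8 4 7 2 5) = (1 8 4)(2 5 7)(6 9) = [0, 8, 5, 3, 1, 7, 9, 2, 4, 6]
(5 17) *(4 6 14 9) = (4 6 14 9)(5 17) = [0, 1, 2, 3, 6, 17, 14, 7, 8, 4, 10, 11, 12, 13, 9, 15, 16, 5]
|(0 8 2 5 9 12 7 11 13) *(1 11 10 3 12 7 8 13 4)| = 24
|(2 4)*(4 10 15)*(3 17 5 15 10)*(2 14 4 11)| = 6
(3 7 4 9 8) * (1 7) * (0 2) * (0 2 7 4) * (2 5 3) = (0 7)(1 4 9 8 2 5 3) = [7, 4, 5, 1, 9, 3, 6, 0, 2, 8]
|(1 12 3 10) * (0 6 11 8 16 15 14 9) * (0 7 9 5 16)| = |(0 6 11 8)(1 12 3 10)(5 16 15 14)(7 9)| = 4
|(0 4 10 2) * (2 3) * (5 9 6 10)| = 8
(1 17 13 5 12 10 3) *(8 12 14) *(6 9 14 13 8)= (1 17 8 12 10 3)(5 13)(6 9 14)= [0, 17, 2, 1, 4, 13, 9, 7, 12, 14, 3, 11, 10, 5, 6, 15, 16, 8]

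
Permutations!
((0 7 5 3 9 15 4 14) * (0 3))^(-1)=[5, 1, 2, 14, 15, 7, 6, 0, 8, 3, 10, 11, 12, 13, 4, 9]=(0 5 7)(3 14 4 15 9)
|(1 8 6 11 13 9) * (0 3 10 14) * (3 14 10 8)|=14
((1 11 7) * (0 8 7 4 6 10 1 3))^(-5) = [3, 1, 2, 7, 4, 5, 6, 8, 0, 9, 10, 11] = (11)(0 3 7 8)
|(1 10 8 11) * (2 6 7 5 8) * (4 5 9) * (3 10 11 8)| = 8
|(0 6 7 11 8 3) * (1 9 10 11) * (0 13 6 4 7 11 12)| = |(0 4 7 1 9 10 12)(3 13 6 11 8)| = 35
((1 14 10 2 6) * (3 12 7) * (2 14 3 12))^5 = (1 3 2 6)(7 12)(10 14) = [0, 3, 6, 2, 4, 5, 1, 12, 8, 9, 14, 11, 7, 13, 10]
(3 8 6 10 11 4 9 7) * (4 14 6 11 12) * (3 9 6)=(3 8 11 14)(4 6 10 12)(7 9)=[0, 1, 2, 8, 6, 5, 10, 9, 11, 7, 12, 14, 4, 13, 3]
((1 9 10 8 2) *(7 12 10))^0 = [0, 1, 2, 3, 4, 5, 6, 7, 8, 9, 10, 11, 12] = (12)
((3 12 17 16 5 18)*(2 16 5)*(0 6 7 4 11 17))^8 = (0 3 5 11 7)(4 6 12 18 17) = [3, 1, 2, 5, 6, 11, 12, 0, 8, 9, 10, 7, 18, 13, 14, 15, 16, 4, 17]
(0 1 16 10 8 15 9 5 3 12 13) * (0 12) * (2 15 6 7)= (0 1 16 10 8 6 7 2 15 9 5 3)(12 13)= [1, 16, 15, 0, 4, 3, 7, 2, 6, 5, 8, 11, 13, 12, 14, 9, 10]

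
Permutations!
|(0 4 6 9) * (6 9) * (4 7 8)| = |(0 7 8 4 9)| = 5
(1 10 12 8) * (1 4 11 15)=(1 10 12 8 4 11 15)=[0, 10, 2, 3, 11, 5, 6, 7, 4, 9, 12, 15, 8, 13, 14, 1]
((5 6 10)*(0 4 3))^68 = (0 3 4)(5 10 6) = [3, 1, 2, 4, 0, 10, 5, 7, 8, 9, 6]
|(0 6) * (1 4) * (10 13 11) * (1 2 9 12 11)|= |(0 6)(1 4 2 9 12 11 10 13)|= 8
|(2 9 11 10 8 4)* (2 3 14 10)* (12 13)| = |(2 9 11)(3 14 10 8 4)(12 13)| = 30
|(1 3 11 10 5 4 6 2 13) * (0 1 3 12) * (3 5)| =15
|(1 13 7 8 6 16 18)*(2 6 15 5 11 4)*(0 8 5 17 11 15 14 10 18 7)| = 63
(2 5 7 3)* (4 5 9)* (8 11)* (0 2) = (0 2 9 4 5 7 3)(8 11) = [2, 1, 9, 0, 5, 7, 6, 3, 11, 4, 10, 8]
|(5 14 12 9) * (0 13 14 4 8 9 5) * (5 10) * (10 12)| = 8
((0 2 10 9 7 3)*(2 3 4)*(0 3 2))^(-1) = (0 4 7 9 10 2) = [4, 1, 0, 3, 7, 5, 6, 9, 8, 10, 2]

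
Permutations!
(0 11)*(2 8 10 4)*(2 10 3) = (0 11)(2 8 3)(4 10) = [11, 1, 8, 2, 10, 5, 6, 7, 3, 9, 4, 0]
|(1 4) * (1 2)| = 3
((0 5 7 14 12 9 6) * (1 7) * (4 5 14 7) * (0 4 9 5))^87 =(0 4 6 9 1 5 12 14) =[4, 5, 2, 3, 6, 12, 9, 7, 8, 1, 10, 11, 14, 13, 0]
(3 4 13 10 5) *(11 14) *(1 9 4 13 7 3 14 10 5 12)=(1 9 4 7 3 13 5 14 11 10 12)=[0, 9, 2, 13, 7, 14, 6, 3, 8, 4, 12, 10, 1, 5, 11]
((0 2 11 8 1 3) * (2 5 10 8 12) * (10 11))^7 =(0 1 10 12 5 3 8 2 11) =[1, 10, 11, 8, 4, 3, 6, 7, 2, 9, 12, 0, 5]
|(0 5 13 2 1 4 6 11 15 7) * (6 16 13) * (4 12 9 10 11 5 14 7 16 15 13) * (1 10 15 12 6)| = 60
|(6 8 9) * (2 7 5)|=3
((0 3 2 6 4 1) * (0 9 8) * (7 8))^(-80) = (0 3 2 6 4 1 9 7 8) = [3, 9, 6, 2, 1, 5, 4, 8, 0, 7]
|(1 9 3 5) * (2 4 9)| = 6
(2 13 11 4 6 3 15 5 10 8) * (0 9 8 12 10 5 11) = (0 9 8 2 13)(3 15 11 4 6)(10 12) = [9, 1, 13, 15, 6, 5, 3, 7, 2, 8, 12, 4, 10, 0, 14, 11]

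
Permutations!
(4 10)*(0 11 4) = (0 11 4 10) = [11, 1, 2, 3, 10, 5, 6, 7, 8, 9, 0, 4]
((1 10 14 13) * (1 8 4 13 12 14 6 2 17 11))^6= (17)= [0, 1, 2, 3, 4, 5, 6, 7, 8, 9, 10, 11, 12, 13, 14, 15, 16, 17]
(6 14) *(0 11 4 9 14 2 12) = (0 11 4 9 14 6 2 12) = [11, 1, 12, 3, 9, 5, 2, 7, 8, 14, 10, 4, 0, 13, 6]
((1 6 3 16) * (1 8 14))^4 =(1 8 3)(6 14 16) =[0, 8, 2, 1, 4, 5, 14, 7, 3, 9, 10, 11, 12, 13, 16, 15, 6]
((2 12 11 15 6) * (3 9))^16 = [0, 1, 12, 3, 4, 5, 2, 7, 8, 9, 10, 15, 11, 13, 14, 6] = (2 12 11 15 6)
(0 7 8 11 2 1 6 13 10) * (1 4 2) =(0 7 8 11 1 6 13 10)(2 4) =[7, 6, 4, 3, 2, 5, 13, 8, 11, 9, 0, 1, 12, 10]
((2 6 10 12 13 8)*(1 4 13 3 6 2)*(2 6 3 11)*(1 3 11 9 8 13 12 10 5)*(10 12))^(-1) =(13)(1 5 6 2 11 3 8 9 12 10 4) =[0, 5, 11, 8, 1, 6, 2, 7, 9, 12, 4, 3, 10, 13]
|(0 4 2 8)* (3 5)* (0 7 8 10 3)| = |(0 4 2 10 3 5)(7 8)| = 6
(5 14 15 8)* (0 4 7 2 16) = (0 4 7 2 16)(5 14 15 8) = [4, 1, 16, 3, 7, 14, 6, 2, 5, 9, 10, 11, 12, 13, 15, 8, 0]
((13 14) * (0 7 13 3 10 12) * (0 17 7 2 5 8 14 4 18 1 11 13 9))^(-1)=(0 9 7 17 12 10 3 14 8 5 2)(1 18 4 13 11)=[9, 18, 0, 14, 13, 2, 6, 17, 5, 7, 3, 1, 10, 11, 8, 15, 16, 12, 4]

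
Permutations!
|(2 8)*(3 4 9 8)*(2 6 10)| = 7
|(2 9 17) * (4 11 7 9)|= 6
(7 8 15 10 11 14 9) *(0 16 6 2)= (0 16 6 2)(7 8 15 10 11 14 9)= [16, 1, 0, 3, 4, 5, 2, 8, 15, 7, 11, 14, 12, 13, 9, 10, 6]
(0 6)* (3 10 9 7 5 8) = (0 6)(3 10 9 7 5 8) = [6, 1, 2, 10, 4, 8, 0, 5, 3, 7, 9]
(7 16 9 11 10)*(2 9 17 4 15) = (2 9 11 10 7 16 17 4 15) = [0, 1, 9, 3, 15, 5, 6, 16, 8, 11, 7, 10, 12, 13, 14, 2, 17, 4]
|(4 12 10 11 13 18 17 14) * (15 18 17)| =|(4 12 10 11 13 17 14)(15 18)| =14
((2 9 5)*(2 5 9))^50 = (9) = [0, 1, 2, 3, 4, 5, 6, 7, 8, 9]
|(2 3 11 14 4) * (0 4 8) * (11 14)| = |(0 4 2 3 14 8)| = 6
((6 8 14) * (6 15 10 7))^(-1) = [0, 1, 2, 3, 4, 5, 7, 10, 6, 9, 15, 11, 12, 13, 8, 14] = (6 7 10 15 14 8)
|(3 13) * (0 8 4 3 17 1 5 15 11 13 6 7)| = 6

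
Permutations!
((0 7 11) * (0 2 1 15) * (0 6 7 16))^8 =(16)(1 6 11)(2 15 7) =[0, 6, 15, 3, 4, 5, 11, 2, 8, 9, 10, 1, 12, 13, 14, 7, 16]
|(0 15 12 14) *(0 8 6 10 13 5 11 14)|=|(0 15 12)(5 11 14 8 6 10 13)|=21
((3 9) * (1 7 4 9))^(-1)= (1 3 9 4 7)= [0, 3, 2, 9, 7, 5, 6, 1, 8, 4]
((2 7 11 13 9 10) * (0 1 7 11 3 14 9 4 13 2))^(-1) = (0 10 9 14 3 7 1)(2 11)(4 13) = [10, 0, 11, 7, 13, 5, 6, 1, 8, 14, 9, 2, 12, 4, 3]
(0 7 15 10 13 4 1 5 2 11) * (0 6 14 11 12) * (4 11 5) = (0 7 15 10 13 11 6 14 5 2 12)(1 4) = [7, 4, 12, 3, 1, 2, 14, 15, 8, 9, 13, 6, 0, 11, 5, 10]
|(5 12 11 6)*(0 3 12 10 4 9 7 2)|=11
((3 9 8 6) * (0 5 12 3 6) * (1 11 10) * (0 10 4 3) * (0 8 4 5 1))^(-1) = (0 10 8 12 5 11 1)(3 4 9) = [10, 0, 2, 4, 9, 11, 6, 7, 12, 3, 8, 1, 5]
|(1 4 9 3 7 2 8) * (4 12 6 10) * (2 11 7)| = 18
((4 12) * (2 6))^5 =(2 6)(4 12) =[0, 1, 6, 3, 12, 5, 2, 7, 8, 9, 10, 11, 4]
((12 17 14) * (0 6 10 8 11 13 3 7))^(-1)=(0 7 3 13 11 8 10 6)(12 14 17)=[7, 1, 2, 13, 4, 5, 0, 3, 10, 9, 6, 8, 14, 11, 17, 15, 16, 12]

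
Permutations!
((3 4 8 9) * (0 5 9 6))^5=(0 8 3 5 6 4 9)=[8, 1, 2, 5, 9, 6, 4, 7, 3, 0]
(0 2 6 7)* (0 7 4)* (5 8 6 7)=(0 2 7 5 8 6 4)=[2, 1, 7, 3, 0, 8, 4, 5, 6]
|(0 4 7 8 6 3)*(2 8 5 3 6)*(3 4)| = 6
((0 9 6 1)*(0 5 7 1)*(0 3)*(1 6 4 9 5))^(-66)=(9)(0 3 6 7 5)=[3, 1, 2, 6, 4, 0, 7, 5, 8, 9]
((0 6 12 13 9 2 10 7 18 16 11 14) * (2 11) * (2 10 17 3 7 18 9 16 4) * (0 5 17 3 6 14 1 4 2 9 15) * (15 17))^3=[15, 11, 17, 6, 1, 14, 16, 12, 8, 4, 3, 9, 10, 18, 0, 5, 2, 13, 7]=(0 15 5 14)(1 11 9 4)(2 17 13 18 7 12 10 3 6 16)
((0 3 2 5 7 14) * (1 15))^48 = [0, 1, 2, 3, 4, 5, 6, 7, 8, 9, 10, 11, 12, 13, 14, 15] = (15)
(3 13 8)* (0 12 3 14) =(0 12 3 13 8 14) =[12, 1, 2, 13, 4, 5, 6, 7, 14, 9, 10, 11, 3, 8, 0]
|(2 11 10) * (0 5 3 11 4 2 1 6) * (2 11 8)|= |(0 5 3 8 2 4 11 10 1 6)|= 10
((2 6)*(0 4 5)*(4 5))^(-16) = (6) = [0, 1, 2, 3, 4, 5, 6]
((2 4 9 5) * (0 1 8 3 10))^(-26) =[10, 0, 9, 8, 5, 4, 6, 7, 1, 2, 3] =(0 10 3 8 1)(2 9)(4 5)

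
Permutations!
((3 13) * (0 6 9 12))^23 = (0 12 9 6)(3 13) = [12, 1, 2, 13, 4, 5, 0, 7, 8, 6, 10, 11, 9, 3]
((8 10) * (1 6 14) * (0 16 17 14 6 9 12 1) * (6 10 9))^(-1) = (0 14 17 16)(1 12 9 8 10 6) = [14, 12, 2, 3, 4, 5, 1, 7, 10, 8, 6, 11, 9, 13, 17, 15, 0, 16]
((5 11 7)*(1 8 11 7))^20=(1 11 8)=[0, 11, 2, 3, 4, 5, 6, 7, 1, 9, 10, 8]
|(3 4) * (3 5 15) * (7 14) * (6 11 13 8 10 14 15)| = |(3 4 5 6 11 13 8 10 14 7 15)| = 11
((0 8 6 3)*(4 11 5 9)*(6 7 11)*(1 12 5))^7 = (0 9 11 3 5 7 6 12 8 4 1) = [9, 0, 2, 5, 1, 7, 12, 6, 4, 11, 10, 3, 8]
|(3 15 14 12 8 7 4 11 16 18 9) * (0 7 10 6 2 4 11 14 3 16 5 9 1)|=56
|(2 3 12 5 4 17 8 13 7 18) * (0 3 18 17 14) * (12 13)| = 10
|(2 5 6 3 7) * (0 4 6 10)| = 8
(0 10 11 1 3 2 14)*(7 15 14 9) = (0 10 11 1 3 2 9 7 15 14) = [10, 3, 9, 2, 4, 5, 6, 15, 8, 7, 11, 1, 12, 13, 0, 14]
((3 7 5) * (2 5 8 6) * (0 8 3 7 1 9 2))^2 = [6, 2, 7, 9, 4, 3, 8, 1, 0, 5] = (0 6 8)(1 2 7)(3 9 5)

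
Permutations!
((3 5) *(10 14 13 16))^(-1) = (3 5)(10 16 13 14) = [0, 1, 2, 5, 4, 3, 6, 7, 8, 9, 16, 11, 12, 14, 10, 15, 13]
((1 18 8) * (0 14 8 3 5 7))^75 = (0 1 5 14 18 7 8 3) = [1, 5, 2, 0, 4, 14, 6, 8, 3, 9, 10, 11, 12, 13, 18, 15, 16, 17, 7]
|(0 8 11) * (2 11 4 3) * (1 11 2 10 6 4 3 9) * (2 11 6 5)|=28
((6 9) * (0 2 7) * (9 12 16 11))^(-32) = (0 2 7)(6 11 12 9 16) = [2, 1, 7, 3, 4, 5, 11, 0, 8, 16, 10, 12, 9, 13, 14, 15, 6]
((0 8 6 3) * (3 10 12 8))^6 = [0, 1, 2, 3, 4, 5, 12, 7, 10, 9, 8, 11, 6] = (6 12)(8 10)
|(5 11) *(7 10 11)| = |(5 7 10 11)| = 4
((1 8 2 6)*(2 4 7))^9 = [0, 7, 8, 3, 6, 5, 4, 1, 2] = (1 7)(2 8)(4 6)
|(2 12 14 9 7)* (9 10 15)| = |(2 12 14 10 15 9 7)| = 7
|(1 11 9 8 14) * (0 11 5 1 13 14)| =4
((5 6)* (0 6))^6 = (6) = [0, 1, 2, 3, 4, 5, 6]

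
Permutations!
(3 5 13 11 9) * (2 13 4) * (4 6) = (2 13 11 9 3 5 6 4) = [0, 1, 13, 5, 2, 6, 4, 7, 8, 3, 10, 9, 12, 11]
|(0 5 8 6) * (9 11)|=|(0 5 8 6)(9 11)|=4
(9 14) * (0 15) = (0 15)(9 14) = [15, 1, 2, 3, 4, 5, 6, 7, 8, 14, 10, 11, 12, 13, 9, 0]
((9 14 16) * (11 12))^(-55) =[0, 1, 2, 3, 4, 5, 6, 7, 8, 16, 10, 12, 11, 13, 9, 15, 14] =(9 16 14)(11 12)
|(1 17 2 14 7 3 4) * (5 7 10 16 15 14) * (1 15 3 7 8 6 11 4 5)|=|(1 17 2)(3 5 8 6 11 4 15 14 10 16)|=30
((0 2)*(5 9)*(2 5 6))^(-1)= (0 2 6 9 5)= [2, 1, 6, 3, 4, 0, 9, 7, 8, 5]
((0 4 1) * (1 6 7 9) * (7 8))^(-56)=(9)=[0, 1, 2, 3, 4, 5, 6, 7, 8, 9]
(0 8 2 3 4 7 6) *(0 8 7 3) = (0 7 6 8 2)(3 4) = [7, 1, 0, 4, 3, 5, 8, 6, 2]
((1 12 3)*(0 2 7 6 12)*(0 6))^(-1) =[7, 3, 0, 12, 4, 5, 1, 2, 8, 9, 10, 11, 6] =(0 7 2)(1 3 12 6)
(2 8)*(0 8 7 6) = (0 8 2 7 6) = [8, 1, 7, 3, 4, 5, 0, 6, 2]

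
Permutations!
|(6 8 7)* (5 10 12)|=3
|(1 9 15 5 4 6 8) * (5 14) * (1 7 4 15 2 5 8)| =|(1 9 2 5 15 14 8 7 4 6)| =10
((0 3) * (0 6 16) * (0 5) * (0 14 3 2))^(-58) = [0, 1, 2, 16, 4, 3, 5, 7, 8, 9, 10, 11, 12, 13, 6, 15, 14] = (3 16 14 6 5)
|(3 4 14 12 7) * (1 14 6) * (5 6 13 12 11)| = 5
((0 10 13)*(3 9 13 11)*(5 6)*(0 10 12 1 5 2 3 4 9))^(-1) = [3, 12, 6, 2, 11, 1, 5, 7, 8, 4, 13, 10, 0, 9] = (0 3 2 6 5 1 12)(4 11 10 13 9)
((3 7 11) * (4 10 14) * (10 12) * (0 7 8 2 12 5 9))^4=(0 8 14)(2 4 7)(3 10 9)(5 11 12)=[8, 1, 4, 10, 7, 11, 6, 2, 14, 3, 9, 12, 5, 13, 0]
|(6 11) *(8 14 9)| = |(6 11)(8 14 9)| = 6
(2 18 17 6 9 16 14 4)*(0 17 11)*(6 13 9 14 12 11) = (0 17 13 9 16 12 11)(2 18 6 14 4) = [17, 1, 18, 3, 2, 5, 14, 7, 8, 16, 10, 0, 11, 9, 4, 15, 12, 13, 6]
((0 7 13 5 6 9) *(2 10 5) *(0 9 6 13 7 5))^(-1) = (0 10 2 13 5) = [10, 1, 13, 3, 4, 0, 6, 7, 8, 9, 2, 11, 12, 5]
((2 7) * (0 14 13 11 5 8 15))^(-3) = (0 5 14 8 13 15 11)(2 7) = [5, 1, 7, 3, 4, 14, 6, 2, 13, 9, 10, 0, 12, 15, 8, 11]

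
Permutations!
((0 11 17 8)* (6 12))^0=(17)=[0, 1, 2, 3, 4, 5, 6, 7, 8, 9, 10, 11, 12, 13, 14, 15, 16, 17]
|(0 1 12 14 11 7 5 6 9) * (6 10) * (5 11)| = |(0 1 12 14 5 10 6 9)(7 11)| = 8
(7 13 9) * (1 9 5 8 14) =[0, 9, 2, 3, 4, 8, 6, 13, 14, 7, 10, 11, 12, 5, 1] =(1 9 7 13 5 8 14)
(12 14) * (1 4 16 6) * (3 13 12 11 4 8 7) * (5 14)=[0, 8, 2, 13, 16, 14, 1, 3, 7, 9, 10, 4, 5, 12, 11, 15, 6]=(1 8 7 3 13 12 5 14 11 4 16 6)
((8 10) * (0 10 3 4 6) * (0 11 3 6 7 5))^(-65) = [7, 1, 2, 6, 11, 4, 10, 3, 0, 9, 5, 8] = (0 7 3 6 10 5 4 11 8)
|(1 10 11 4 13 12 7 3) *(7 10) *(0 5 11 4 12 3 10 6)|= 30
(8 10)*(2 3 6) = [0, 1, 3, 6, 4, 5, 2, 7, 10, 9, 8] = (2 3 6)(8 10)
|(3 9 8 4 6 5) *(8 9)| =5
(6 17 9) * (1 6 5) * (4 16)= (1 6 17 9 5)(4 16)= [0, 6, 2, 3, 16, 1, 17, 7, 8, 5, 10, 11, 12, 13, 14, 15, 4, 9]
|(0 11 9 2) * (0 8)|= 5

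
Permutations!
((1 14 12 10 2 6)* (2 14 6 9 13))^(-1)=[0, 6, 13, 3, 4, 5, 1, 7, 8, 2, 12, 11, 14, 9, 10]=(1 6)(2 13 9)(10 12 14)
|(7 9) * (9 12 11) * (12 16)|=|(7 16 12 11 9)|=5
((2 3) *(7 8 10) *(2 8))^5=[0, 1, 2, 3, 4, 5, 6, 7, 8, 9, 10]=(10)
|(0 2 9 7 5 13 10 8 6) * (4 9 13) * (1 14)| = 12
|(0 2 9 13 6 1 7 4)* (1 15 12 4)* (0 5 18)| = |(0 2 9 13 6 15 12 4 5 18)(1 7)| = 10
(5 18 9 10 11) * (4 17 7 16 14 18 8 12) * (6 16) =[0, 1, 2, 3, 17, 8, 16, 6, 12, 10, 11, 5, 4, 13, 18, 15, 14, 7, 9] =(4 17 7 6 16 14 18 9 10 11 5 8 12)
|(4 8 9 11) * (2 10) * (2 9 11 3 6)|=15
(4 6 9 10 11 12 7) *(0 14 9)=(0 14 9 10 11 12 7 4 6)=[14, 1, 2, 3, 6, 5, 0, 4, 8, 10, 11, 12, 7, 13, 9]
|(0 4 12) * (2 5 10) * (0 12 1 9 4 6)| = |(12)(0 6)(1 9 4)(2 5 10)| = 6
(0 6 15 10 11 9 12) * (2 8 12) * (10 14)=(0 6 15 14 10 11 9 2 8 12)=[6, 1, 8, 3, 4, 5, 15, 7, 12, 2, 11, 9, 0, 13, 10, 14]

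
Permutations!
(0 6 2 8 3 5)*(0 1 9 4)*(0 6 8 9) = [8, 0, 9, 5, 6, 1, 2, 7, 3, 4] = (0 8 3 5 1)(2 9 4 6)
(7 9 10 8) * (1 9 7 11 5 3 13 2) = (1 9 10 8 11 5 3 13 2) = [0, 9, 1, 13, 4, 3, 6, 7, 11, 10, 8, 5, 12, 2]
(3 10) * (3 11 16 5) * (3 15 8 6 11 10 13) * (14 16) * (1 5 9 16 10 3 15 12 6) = (1 5 12 6 11 14 10 3 13 15 8)(9 16) = [0, 5, 2, 13, 4, 12, 11, 7, 1, 16, 3, 14, 6, 15, 10, 8, 9]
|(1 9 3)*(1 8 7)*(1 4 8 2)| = 12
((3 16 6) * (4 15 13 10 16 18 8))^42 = (3 10 4)(6 13 8)(15 18 16) = [0, 1, 2, 10, 3, 5, 13, 7, 6, 9, 4, 11, 12, 8, 14, 18, 15, 17, 16]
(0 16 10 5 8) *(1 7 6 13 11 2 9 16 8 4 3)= (0 8)(1 7 6 13 11 2 9 16 10 5 4 3)= [8, 7, 9, 1, 3, 4, 13, 6, 0, 16, 5, 2, 12, 11, 14, 15, 10]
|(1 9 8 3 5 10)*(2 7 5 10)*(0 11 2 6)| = 30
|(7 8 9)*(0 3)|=|(0 3)(7 8 9)|=6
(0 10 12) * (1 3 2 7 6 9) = [10, 3, 7, 2, 4, 5, 9, 6, 8, 1, 12, 11, 0] = (0 10 12)(1 3 2 7 6 9)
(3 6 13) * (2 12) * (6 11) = (2 12)(3 11 6 13) = [0, 1, 12, 11, 4, 5, 13, 7, 8, 9, 10, 6, 2, 3]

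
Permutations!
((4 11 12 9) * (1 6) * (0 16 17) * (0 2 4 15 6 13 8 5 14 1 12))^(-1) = (0 11 4 2 17 16)(1 14 5 8 13)(6 15 9 12) = [11, 14, 17, 3, 2, 8, 15, 7, 13, 12, 10, 4, 6, 1, 5, 9, 0, 16]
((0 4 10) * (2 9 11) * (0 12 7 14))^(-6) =(14) =[0, 1, 2, 3, 4, 5, 6, 7, 8, 9, 10, 11, 12, 13, 14]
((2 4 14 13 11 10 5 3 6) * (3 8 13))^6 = (2 4 14 3 6)(5 8 13 11 10) = [0, 1, 4, 6, 14, 8, 2, 7, 13, 9, 5, 10, 12, 11, 3]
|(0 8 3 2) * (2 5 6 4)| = 7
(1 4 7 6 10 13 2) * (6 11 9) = (1 4 7 11 9 6 10 13 2) = [0, 4, 1, 3, 7, 5, 10, 11, 8, 6, 13, 9, 12, 2]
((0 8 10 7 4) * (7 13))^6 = [0, 1, 2, 3, 4, 5, 6, 7, 8, 9, 10, 11, 12, 13] = (13)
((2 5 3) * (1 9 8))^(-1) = (1 8 9)(2 3 5) = [0, 8, 3, 5, 4, 2, 6, 7, 9, 1]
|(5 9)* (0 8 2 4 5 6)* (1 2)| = 8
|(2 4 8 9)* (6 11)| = |(2 4 8 9)(6 11)| = 4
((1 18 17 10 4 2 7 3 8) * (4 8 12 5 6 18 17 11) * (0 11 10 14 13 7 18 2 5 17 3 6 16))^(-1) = (0 16 5 4 11)(1 8 10 18 2 6 7 13 14 17 12 3) = [16, 8, 6, 1, 11, 4, 7, 13, 10, 9, 18, 0, 3, 14, 17, 15, 5, 12, 2]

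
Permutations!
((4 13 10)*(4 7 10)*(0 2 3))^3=[0, 1, 2, 3, 13, 5, 6, 10, 8, 9, 7, 11, 12, 4]=(4 13)(7 10)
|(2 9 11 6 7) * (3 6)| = 6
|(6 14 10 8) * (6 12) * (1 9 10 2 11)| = 9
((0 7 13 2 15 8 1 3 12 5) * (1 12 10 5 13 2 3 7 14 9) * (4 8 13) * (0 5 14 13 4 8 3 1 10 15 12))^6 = (15)(0 8 12 2 7 1 13) = [8, 13, 7, 3, 4, 5, 6, 1, 12, 9, 10, 11, 2, 0, 14, 15]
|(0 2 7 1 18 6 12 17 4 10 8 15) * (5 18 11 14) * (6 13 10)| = 12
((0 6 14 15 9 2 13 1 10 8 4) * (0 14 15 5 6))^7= [0, 15, 5, 3, 13, 10, 8, 7, 2, 14, 9, 11, 12, 6, 1, 4]= (1 15 4 13 6 8 2 5 10 9 14)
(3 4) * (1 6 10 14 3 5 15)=[0, 6, 2, 4, 5, 15, 10, 7, 8, 9, 14, 11, 12, 13, 3, 1]=(1 6 10 14 3 4 5 15)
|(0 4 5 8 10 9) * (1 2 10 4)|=15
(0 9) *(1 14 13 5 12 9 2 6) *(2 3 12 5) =(0 3 12 9)(1 14 13 2 6) =[3, 14, 6, 12, 4, 5, 1, 7, 8, 0, 10, 11, 9, 2, 13]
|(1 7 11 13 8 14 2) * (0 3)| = 14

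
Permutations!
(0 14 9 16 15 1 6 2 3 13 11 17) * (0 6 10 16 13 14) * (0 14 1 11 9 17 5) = (0 14 17 6 2 3 1 10 16 15 11 5)(9 13) = [14, 10, 3, 1, 4, 0, 2, 7, 8, 13, 16, 5, 12, 9, 17, 11, 15, 6]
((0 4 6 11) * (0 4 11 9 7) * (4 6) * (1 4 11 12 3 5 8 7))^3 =(0 5)(1 6 4 9 11)(3 7)(8 12) =[5, 6, 2, 7, 9, 0, 4, 3, 12, 11, 10, 1, 8]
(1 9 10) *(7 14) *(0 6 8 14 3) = (0 6 8 14 7 3)(1 9 10) = [6, 9, 2, 0, 4, 5, 8, 3, 14, 10, 1, 11, 12, 13, 7]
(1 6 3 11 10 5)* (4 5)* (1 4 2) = (1 6 3 11 10 2)(4 5) = [0, 6, 1, 11, 5, 4, 3, 7, 8, 9, 2, 10]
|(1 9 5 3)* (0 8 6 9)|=7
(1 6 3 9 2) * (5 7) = [0, 6, 1, 9, 4, 7, 3, 5, 8, 2] = (1 6 3 9 2)(5 7)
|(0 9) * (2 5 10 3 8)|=|(0 9)(2 5 10 3 8)|=10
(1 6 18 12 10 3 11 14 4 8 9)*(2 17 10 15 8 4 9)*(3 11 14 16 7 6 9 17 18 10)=(1 9)(2 18 12 15 8)(3 14 17)(6 10 11 16 7)=[0, 9, 18, 14, 4, 5, 10, 6, 2, 1, 11, 16, 15, 13, 17, 8, 7, 3, 12]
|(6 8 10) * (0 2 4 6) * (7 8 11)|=8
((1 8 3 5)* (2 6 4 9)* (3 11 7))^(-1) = [0, 5, 9, 7, 6, 3, 2, 11, 1, 4, 10, 8] = (1 5 3 7 11 8)(2 9 4 6)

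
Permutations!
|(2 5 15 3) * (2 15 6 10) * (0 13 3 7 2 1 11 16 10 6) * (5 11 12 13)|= |(0 5)(1 12 13 3 15 7 2 11 16 10)|= 10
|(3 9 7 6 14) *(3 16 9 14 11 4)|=8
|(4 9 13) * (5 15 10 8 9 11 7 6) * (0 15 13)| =|(0 15 10 8 9)(4 11 7 6 5 13)| =30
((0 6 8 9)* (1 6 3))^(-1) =(0 9 8 6 1 3) =[9, 3, 2, 0, 4, 5, 1, 7, 6, 8]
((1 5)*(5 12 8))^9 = (1 12 8 5) = [0, 12, 2, 3, 4, 1, 6, 7, 5, 9, 10, 11, 8]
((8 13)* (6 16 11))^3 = [0, 1, 2, 3, 4, 5, 6, 7, 13, 9, 10, 11, 12, 8, 14, 15, 16] = (16)(8 13)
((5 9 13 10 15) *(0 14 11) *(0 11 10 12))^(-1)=(0 12 13 9 5 15 10 14)=[12, 1, 2, 3, 4, 15, 6, 7, 8, 5, 14, 11, 13, 9, 0, 10]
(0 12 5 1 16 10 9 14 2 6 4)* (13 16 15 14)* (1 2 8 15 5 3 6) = (0 12 3 6 4)(1 5 2)(8 15 14)(9 13 16 10) = [12, 5, 1, 6, 0, 2, 4, 7, 15, 13, 9, 11, 3, 16, 8, 14, 10]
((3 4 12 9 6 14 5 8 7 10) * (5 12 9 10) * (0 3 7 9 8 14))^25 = [3, 1, 2, 4, 8, 5, 0, 7, 9, 6, 10, 11, 12, 13, 14] = (14)(0 3 4 8 9 6)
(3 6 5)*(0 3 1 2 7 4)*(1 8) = (0 3 6 5 8 1 2 7 4) = [3, 2, 7, 6, 0, 8, 5, 4, 1]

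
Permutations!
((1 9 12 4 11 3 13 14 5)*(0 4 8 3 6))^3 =(0 6 11 4)(1 8 14 9 3 5 12 13) =[6, 8, 2, 5, 0, 12, 11, 7, 14, 3, 10, 4, 13, 1, 9]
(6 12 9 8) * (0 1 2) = (0 1 2)(6 12 9 8) = [1, 2, 0, 3, 4, 5, 12, 7, 6, 8, 10, 11, 9]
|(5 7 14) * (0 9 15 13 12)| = 15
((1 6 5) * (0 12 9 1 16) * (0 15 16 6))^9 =(0 12 9 1)(5 6)(15 16) =[12, 0, 2, 3, 4, 6, 5, 7, 8, 1, 10, 11, 9, 13, 14, 16, 15]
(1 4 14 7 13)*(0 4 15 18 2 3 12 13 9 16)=(0 4 14 7 9 16)(1 15 18 2 3 12 13)=[4, 15, 3, 12, 14, 5, 6, 9, 8, 16, 10, 11, 13, 1, 7, 18, 0, 17, 2]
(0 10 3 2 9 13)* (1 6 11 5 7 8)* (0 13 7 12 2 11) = [10, 6, 9, 11, 4, 12, 0, 8, 1, 7, 3, 5, 2, 13] = (13)(0 10 3 11 5 12 2 9 7 8 1 6)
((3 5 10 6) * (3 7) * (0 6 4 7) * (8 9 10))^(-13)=(0 6)(3 5 8 9 10 4 7)=[6, 1, 2, 5, 7, 8, 0, 3, 9, 10, 4]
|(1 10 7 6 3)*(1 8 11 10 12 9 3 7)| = |(1 12 9 3 8 11 10)(6 7)| = 14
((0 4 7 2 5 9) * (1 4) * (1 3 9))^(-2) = (0 3 9)(1 2 4 5 7) = [3, 2, 4, 9, 5, 7, 6, 1, 8, 0]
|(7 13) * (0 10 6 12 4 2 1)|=14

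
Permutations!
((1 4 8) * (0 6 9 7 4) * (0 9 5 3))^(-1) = (0 3 5 6)(1 8 4 7 9) = [3, 8, 2, 5, 7, 6, 0, 9, 4, 1]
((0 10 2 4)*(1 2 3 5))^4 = [1, 10, 3, 4, 5, 0, 6, 7, 8, 9, 2] = (0 1 10 2 3 4 5)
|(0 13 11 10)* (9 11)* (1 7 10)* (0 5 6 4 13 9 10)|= |(0 9 11 1 7)(4 13 10 5 6)|= 5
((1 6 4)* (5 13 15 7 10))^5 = (15)(1 4 6) = [0, 4, 2, 3, 6, 5, 1, 7, 8, 9, 10, 11, 12, 13, 14, 15]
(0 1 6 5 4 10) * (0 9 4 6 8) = [1, 8, 2, 3, 10, 6, 5, 7, 0, 4, 9] = (0 1 8)(4 10 9)(5 6)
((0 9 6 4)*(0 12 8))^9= (0 4)(6 8)(9 12)= [4, 1, 2, 3, 0, 5, 8, 7, 6, 12, 10, 11, 9]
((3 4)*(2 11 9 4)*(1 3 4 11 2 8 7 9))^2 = (1 8 9)(3 7 11) = [0, 8, 2, 7, 4, 5, 6, 11, 9, 1, 10, 3]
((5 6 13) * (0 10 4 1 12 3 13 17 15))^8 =(0 6 3 4 15 5 12 10 17 13 1) =[6, 0, 2, 4, 15, 12, 3, 7, 8, 9, 17, 11, 10, 1, 14, 5, 16, 13]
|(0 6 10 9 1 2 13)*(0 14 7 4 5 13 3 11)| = |(0 6 10 9 1 2 3 11)(4 5 13 14 7)| = 40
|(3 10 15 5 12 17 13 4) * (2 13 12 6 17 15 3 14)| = 20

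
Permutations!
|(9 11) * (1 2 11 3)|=5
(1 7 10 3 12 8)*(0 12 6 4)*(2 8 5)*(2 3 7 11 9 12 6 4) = [6, 11, 8, 4, 0, 3, 2, 10, 1, 12, 7, 9, 5] = (0 6 2 8 1 11 9 12 5 3 4)(7 10)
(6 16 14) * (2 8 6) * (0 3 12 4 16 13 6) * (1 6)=(0 3 12 4 16 14 2 8)(1 6 13)=[3, 6, 8, 12, 16, 5, 13, 7, 0, 9, 10, 11, 4, 1, 2, 15, 14]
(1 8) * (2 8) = (1 2 8) = [0, 2, 8, 3, 4, 5, 6, 7, 1]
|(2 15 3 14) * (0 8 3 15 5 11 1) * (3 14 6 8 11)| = 6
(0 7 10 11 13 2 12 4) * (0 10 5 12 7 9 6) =[9, 1, 7, 3, 10, 12, 0, 5, 8, 6, 11, 13, 4, 2] =(0 9 6)(2 7 5 12 4 10 11 13)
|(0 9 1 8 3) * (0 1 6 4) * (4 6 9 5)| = |(9)(0 5 4)(1 8 3)| = 3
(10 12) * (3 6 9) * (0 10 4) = (0 10 12 4)(3 6 9) = [10, 1, 2, 6, 0, 5, 9, 7, 8, 3, 12, 11, 4]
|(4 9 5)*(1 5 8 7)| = 6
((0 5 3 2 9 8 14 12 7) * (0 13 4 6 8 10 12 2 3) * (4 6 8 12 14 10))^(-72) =(14) =[0, 1, 2, 3, 4, 5, 6, 7, 8, 9, 10, 11, 12, 13, 14]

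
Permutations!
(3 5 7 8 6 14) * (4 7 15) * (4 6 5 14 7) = (3 14)(5 15 6 7 8) = [0, 1, 2, 14, 4, 15, 7, 8, 5, 9, 10, 11, 12, 13, 3, 6]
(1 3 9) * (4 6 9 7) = (1 3 7 4 6 9) = [0, 3, 2, 7, 6, 5, 9, 4, 8, 1]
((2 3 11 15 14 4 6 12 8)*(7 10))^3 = (2 15 6)(3 14 12)(4 8 11)(7 10) = [0, 1, 15, 14, 8, 5, 2, 10, 11, 9, 7, 4, 3, 13, 12, 6]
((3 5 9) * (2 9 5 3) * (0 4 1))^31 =(0 4 1)(2 9) =[4, 0, 9, 3, 1, 5, 6, 7, 8, 2]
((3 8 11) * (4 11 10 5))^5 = [0, 1, 2, 11, 5, 10, 6, 7, 3, 9, 8, 4] = (3 11 4 5 10 8)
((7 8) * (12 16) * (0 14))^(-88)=(16)=[0, 1, 2, 3, 4, 5, 6, 7, 8, 9, 10, 11, 12, 13, 14, 15, 16]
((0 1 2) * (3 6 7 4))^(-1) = (0 2 1)(3 4 7 6) = [2, 0, 1, 4, 7, 5, 3, 6]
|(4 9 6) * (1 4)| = 4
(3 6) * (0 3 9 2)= [3, 1, 0, 6, 4, 5, 9, 7, 8, 2]= (0 3 6 9 2)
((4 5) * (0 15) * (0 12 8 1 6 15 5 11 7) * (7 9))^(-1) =(0 7 9 11 4 5)(1 8 12 15 6) =[7, 8, 2, 3, 5, 0, 1, 9, 12, 11, 10, 4, 15, 13, 14, 6]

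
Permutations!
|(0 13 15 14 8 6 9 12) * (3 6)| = |(0 13 15 14 8 3 6 9 12)| = 9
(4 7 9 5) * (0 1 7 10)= (0 1 7 9 5 4 10)= [1, 7, 2, 3, 10, 4, 6, 9, 8, 5, 0]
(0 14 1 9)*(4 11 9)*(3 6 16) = (0 14 1 4 11 9)(3 6 16) = [14, 4, 2, 6, 11, 5, 16, 7, 8, 0, 10, 9, 12, 13, 1, 15, 3]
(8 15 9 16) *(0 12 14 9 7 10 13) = (0 12 14 9 16 8 15 7 10 13) = [12, 1, 2, 3, 4, 5, 6, 10, 15, 16, 13, 11, 14, 0, 9, 7, 8]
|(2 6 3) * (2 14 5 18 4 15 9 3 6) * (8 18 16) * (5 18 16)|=|(3 14 18 4 15 9)(8 16)|=6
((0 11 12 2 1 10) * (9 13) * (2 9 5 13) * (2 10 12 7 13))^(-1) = (0 10 9 12 1 2 5 13 7 11) = [10, 2, 5, 3, 4, 13, 6, 11, 8, 12, 9, 0, 1, 7]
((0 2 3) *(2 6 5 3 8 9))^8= (2 9 8)= [0, 1, 9, 3, 4, 5, 6, 7, 2, 8]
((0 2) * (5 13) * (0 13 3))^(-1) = (0 3 5 13 2) = [3, 1, 0, 5, 4, 13, 6, 7, 8, 9, 10, 11, 12, 2]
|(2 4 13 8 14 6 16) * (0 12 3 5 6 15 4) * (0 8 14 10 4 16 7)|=|(0 12 3 5 6 7)(2 8 10 4 13 14 15 16)|=24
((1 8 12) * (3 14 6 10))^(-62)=[0, 8, 2, 6, 4, 5, 3, 7, 12, 9, 14, 11, 1, 13, 10]=(1 8 12)(3 6)(10 14)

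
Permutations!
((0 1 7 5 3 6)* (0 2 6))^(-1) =(0 3 5 7 1)(2 6) =[3, 0, 6, 5, 4, 7, 2, 1]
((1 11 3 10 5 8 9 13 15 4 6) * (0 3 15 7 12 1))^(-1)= (0 6 4 15 11 1 12 7 13 9 8 5 10 3)= [6, 12, 2, 0, 15, 10, 4, 13, 5, 8, 3, 1, 7, 9, 14, 11]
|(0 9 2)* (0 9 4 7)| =6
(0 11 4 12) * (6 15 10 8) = (0 11 4 12)(6 15 10 8) = [11, 1, 2, 3, 12, 5, 15, 7, 6, 9, 8, 4, 0, 13, 14, 10]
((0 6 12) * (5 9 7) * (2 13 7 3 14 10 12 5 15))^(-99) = (0 14 5 12 3 6 10 9)(2 13 7 15) = [14, 1, 13, 6, 4, 12, 10, 15, 8, 0, 9, 11, 3, 7, 5, 2]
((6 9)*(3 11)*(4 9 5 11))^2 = (3 9 5)(4 6 11) = [0, 1, 2, 9, 6, 3, 11, 7, 8, 5, 10, 4]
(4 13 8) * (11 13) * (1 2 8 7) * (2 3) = (1 3 2 8 4 11 13 7) = [0, 3, 8, 2, 11, 5, 6, 1, 4, 9, 10, 13, 12, 7]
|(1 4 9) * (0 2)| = 6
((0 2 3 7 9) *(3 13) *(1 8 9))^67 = (0 3 8 2 7 9 13 1) = [3, 0, 7, 8, 4, 5, 6, 9, 2, 13, 10, 11, 12, 1]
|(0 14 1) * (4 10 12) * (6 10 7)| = 15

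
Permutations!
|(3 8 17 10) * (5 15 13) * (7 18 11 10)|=|(3 8 17 7 18 11 10)(5 15 13)|=21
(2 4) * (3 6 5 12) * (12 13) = [0, 1, 4, 6, 2, 13, 5, 7, 8, 9, 10, 11, 3, 12] = (2 4)(3 6 5 13 12)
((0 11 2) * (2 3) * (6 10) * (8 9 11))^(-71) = (0 8 9 11 3 2)(6 10) = [8, 1, 0, 2, 4, 5, 10, 7, 9, 11, 6, 3]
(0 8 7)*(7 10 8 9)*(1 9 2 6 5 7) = (0 2 6 5 7)(1 9)(8 10) = [2, 9, 6, 3, 4, 7, 5, 0, 10, 1, 8]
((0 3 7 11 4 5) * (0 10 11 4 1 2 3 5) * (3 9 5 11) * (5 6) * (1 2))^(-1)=(0 4 7 3 10 5 6 9 2 11)=[4, 1, 11, 10, 7, 6, 9, 3, 8, 2, 5, 0]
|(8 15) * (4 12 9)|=|(4 12 9)(8 15)|=6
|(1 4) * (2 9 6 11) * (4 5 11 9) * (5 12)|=6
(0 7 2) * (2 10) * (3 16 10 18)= (0 7 18 3 16 10 2)= [7, 1, 0, 16, 4, 5, 6, 18, 8, 9, 2, 11, 12, 13, 14, 15, 10, 17, 3]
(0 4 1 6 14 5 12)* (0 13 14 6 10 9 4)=(1 10 9 4)(5 12 13 14)=[0, 10, 2, 3, 1, 12, 6, 7, 8, 4, 9, 11, 13, 14, 5]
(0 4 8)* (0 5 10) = (0 4 8 5 10) = [4, 1, 2, 3, 8, 10, 6, 7, 5, 9, 0]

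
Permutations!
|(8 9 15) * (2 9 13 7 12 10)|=|(2 9 15 8 13 7 12 10)|=8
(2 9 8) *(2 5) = (2 9 8 5) = [0, 1, 9, 3, 4, 2, 6, 7, 5, 8]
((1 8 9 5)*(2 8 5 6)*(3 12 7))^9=(12)(1 5)(2 8 9 6)=[0, 5, 8, 3, 4, 1, 2, 7, 9, 6, 10, 11, 12]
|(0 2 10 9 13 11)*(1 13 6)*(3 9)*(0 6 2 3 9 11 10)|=|(0 3 11 6 1 13 10 9 2)|=9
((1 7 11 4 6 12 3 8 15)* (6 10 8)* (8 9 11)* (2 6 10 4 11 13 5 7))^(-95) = (1 2 6 12 3 10 9 13 5 7 8 15) = [0, 2, 6, 10, 4, 7, 12, 8, 15, 13, 9, 11, 3, 5, 14, 1]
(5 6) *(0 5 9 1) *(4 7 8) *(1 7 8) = [5, 0, 2, 3, 8, 6, 9, 1, 4, 7] = (0 5 6 9 7 1)(4 8)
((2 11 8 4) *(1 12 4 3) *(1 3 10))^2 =(1 4 11 10 12 2 8) =[0, 4, 8, 3, 11, 5, 6, 7, 1, 9, 12, 10, 2]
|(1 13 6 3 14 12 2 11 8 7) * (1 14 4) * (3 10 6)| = |(1 13 3 4)(2 11 8 7 14 12)(6 10)| = 12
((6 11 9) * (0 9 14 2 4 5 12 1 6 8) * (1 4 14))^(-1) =[8, 11, 14, 3, 12, 4, 1, 7, 9, 0, 10, 6, 5, 13, 2] =(0 8 9)(1 11 6)(2 14)(4 12 5)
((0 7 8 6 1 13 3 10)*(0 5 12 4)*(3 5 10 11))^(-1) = (0 4 12 5 13 1 6 8 7)(3 11) = [4, 6, 2, 11, 12, 13, 8, 0, 7, 9, 10, 3, 5, 1]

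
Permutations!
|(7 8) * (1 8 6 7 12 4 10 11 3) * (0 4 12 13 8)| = 6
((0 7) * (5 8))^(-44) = (8) = [0, 1, 2, 3, 4, 5, 6, 7, 8]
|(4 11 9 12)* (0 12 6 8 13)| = 8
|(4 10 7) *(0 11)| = 6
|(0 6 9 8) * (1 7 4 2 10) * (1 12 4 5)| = 12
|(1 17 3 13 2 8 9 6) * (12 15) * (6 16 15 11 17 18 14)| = |(1 18 14 6)(2 8 9 16 15 12 11 17 3 13)| = 20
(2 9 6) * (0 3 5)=[3, 1, 9, 5, 4, 0, 2, 7, 8, 6]=(0 3 5)(2 9 6)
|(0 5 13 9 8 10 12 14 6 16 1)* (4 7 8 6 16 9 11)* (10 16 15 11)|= |(0 5 13 10 12 14 15 11 4 7 8 16 1)(6 9)|= 26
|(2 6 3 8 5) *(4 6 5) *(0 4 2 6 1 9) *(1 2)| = |(0 4 2 5 6 3 8 1 9)| = 9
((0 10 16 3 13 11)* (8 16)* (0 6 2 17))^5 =(0 13)(2 16)(3 17)(6 8)(10 11) =[13, 1, 16, 17, 4, 5, 8, 7, 6, 9, 11, 10, 12, 0, 14, 15, 2, 3]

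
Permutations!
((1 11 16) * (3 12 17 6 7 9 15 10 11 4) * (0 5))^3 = (0 5)(1 12 7 10)(3 6 15 16)(4 17 9 11) = [5, 12, 2, 6, 17, 0, 15, 10, 8, 11, 1, 4, 7, 13, 14, 16, 3, 9]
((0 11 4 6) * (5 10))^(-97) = (0 6 4 11)(5 10) = [6, 1, 2, 3, 11, 10, 4, 7, 8, 9, 5, 0]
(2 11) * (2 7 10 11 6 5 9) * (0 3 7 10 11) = (0 3 7 11 10)(2 6 5 9) = [3, 1, 6, 7, 4, 9, 5, 11, 8, 2, 0, 10]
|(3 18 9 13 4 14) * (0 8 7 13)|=|(0 8 7 13 4 14 3 18 9)|=9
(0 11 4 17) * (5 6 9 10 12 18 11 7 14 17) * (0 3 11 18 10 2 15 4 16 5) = (18)(0 7 14 17 3 11 16 5 6 9 2 15 4)(10 12) = [7, 1, 15, 11, 0, 6, 9, 14, 8, 2, 12, 16, 10, 13, 17, 4, 5, 3, 18]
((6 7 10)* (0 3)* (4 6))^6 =[0, 1, 2, 3, 7, 5, 10, 4, 8, 9, 6] =(4 7)(6 10)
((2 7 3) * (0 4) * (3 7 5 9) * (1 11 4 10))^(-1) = (0 4 11 1 10)(2 3 9 5) = [4, 10, 3, 9, 11, 2, 6, 7, 8, 5, 0, 1]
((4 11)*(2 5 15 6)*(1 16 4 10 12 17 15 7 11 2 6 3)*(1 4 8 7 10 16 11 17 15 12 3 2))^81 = (1 8 12 5 4 16 17 2 3 11 7 15 10) = [0, 8, 3, 11, 16, 4, 6, 15, 12, 9, 1, 7, 5, 13, 14, 10, 17, 2]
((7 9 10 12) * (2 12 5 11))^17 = (2 9 11 7 5 12 10) = [0, 1, 9, 3, 4, 12, 6, 5, 8, 11, 2, 7, 10]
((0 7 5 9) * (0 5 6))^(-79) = (0 6 7)(5 9) = [6, 1, 2, 3, 4, 9, 7, 0, 8, 5]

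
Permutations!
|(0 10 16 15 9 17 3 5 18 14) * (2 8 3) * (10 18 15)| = |(0 18 14)(2 8 3 5 15 9 17)(10 16)| = 42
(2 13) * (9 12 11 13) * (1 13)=(1 13 2 9 12 11)=[0, 13, 9, 3, 4, 5, 6, 7, 8, 12, 10, 1, 11, 2]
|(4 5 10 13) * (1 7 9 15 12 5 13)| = 14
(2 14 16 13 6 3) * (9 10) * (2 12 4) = (2 14 16 13 6 3 12 4)(9 10) = [0, 1, 14, 12, 2, 5, 3, 7, 8, 10, 9, 11, 4, 6, 16, 15, 13]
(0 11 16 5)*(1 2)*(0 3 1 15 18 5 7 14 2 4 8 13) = [11, 4, 15, 1, 8, 3, 6, 14, 13, 9, 10, 16, 12, 0, 2, 18, 7, 17, 5] = (0 11 16 7 14 2 15 18 5 3 1 4 8 13)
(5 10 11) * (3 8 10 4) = (3 8 10 11 5 4) = [0, 1, 2, 8, 3, 4, 6, 7, 10, 9, 11, 5]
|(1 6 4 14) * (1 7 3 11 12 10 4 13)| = 21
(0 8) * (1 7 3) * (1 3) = (0 8)(1 7) = [8, 7, 2, 3, 4, 5, 6, 1, 0]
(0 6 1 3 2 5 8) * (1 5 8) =(0 6 5 1 3 2 8) =[6, 3, 8, 2, 4, 1, 5, 7, 0]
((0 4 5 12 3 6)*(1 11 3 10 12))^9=(0 5 11 6 4 1 3)(10 12)=[5, 3, 2, 0, 1, 11, 4, 7, 8, 9, 12, 6, 10]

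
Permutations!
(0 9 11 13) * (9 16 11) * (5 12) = (0 16 11 13)(5 12) = [16, 1, 2, 3, 4, 12, 6, 7, 8, 9, 10, 13, 5, 0, 14, 15, 11]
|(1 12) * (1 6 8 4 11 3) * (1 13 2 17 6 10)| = |(1 12 10)(2 17 6 8 4 11 3 13)| = 24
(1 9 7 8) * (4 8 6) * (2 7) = (1 9 2 7 6 4 8) = [0, 9, 7, 3, 8, 5, 4, 6, 1, 2]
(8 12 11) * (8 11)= (8 12)= [0, 1, 2, 3, 4, 5, 6, 7, 12, 9, 10, 11, 8]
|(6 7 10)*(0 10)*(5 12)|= 4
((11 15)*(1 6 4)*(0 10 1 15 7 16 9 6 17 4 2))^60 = (17) = [0, 1, 2, 3, 4, 5, 6, 7, 8, 9, 10, 11, 12, 13, 14, 15, 16, 17]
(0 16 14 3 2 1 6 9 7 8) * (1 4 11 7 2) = (0 16 14 3 1 6 9 2 4 11 7 8) = [16, 6, 4, 1, 11, 5, 9, 8, 0, 2, 10, 7, 12, 13, 3, 15, 14]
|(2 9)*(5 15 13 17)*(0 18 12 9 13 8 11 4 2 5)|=12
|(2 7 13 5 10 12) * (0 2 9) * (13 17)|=9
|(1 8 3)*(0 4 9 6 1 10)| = |(0 4 9 6 1 8 3 10)| = 8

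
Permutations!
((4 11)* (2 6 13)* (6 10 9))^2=[0, 1, 9, 3, 4, 5, 2, 7, 8, 13, 6, 11, 12, 10]=(2 9 13 10 6)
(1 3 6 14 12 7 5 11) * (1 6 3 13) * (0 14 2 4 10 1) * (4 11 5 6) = (0 14 12 7 6 2 11 4 10 1 13) = [14, 13, 11, 3, 10, 5, 2, 6, 8, 9, 1, 4, 7, 0, 12]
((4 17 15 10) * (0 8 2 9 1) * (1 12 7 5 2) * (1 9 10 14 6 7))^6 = [8, 0, 6, 3, 5, 14, 17, 15, 9, 12, 7, 11, 1, 13, 4, 10, 16, 2] = (0 8 9 12 1)(2 6 17)(4 5 14)(7 15 10)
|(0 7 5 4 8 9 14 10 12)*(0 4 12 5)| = |(0 7)(4 8 9 14 10 5 12)| = 14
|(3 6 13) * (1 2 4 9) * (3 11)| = |(1 2 4 9)(3 6 13 11)| = 4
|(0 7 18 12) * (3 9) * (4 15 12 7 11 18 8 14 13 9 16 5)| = |(0 11 18 7 8 14 13 9 3 16 5 4 15 12)| = 14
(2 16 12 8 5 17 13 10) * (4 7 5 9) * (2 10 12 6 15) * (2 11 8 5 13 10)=(2 16 6 15 11 8 9 4 7 13 12 5 17 10)=[0, 1, 16, 3, 7, 17, 15, 13, 9, 4, 2, 8, 5, 12, 14, 11, 6, 10]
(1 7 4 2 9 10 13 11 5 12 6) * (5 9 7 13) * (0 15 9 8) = (0 15 9 10 5 12 6 1 13 11 8)(2 7 4) = [15, 13, 7, 3, 2, 12, 1, 4, 0, 10, 5, 8, 6, 11, 14, 9]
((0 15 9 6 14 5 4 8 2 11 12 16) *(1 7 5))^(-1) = (0 16 12 11 2 8 4 5 7 1 14 6 9 15) = [16, 14, 8, 3, 5, 7, 9, 1, 4, 15, 10, 2, 11, 13, 6, 0, 12]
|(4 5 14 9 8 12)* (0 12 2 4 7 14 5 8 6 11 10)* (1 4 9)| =|(0 12 7 14 1 4 8 2 9 6 11 10)| =12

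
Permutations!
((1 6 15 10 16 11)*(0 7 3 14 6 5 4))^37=(0 7 3 14 6 15 10 16 11 1 5 4)=[7, 5, 2, 14, 0, 4, 15, 3, 8, 9, 16, 1, 12, 13, 6, 10, 11]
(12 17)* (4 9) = (4 9)(12 17) = [0, 1, 2, 3, 9, 5, 6, 7, 8, 4, 10, 11, 17, 13, 14, 15, 16, 12]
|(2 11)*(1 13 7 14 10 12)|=|(1 13 7 14 10 12)(2 11)|=6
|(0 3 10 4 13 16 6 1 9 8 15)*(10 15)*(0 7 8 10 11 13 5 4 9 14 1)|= 18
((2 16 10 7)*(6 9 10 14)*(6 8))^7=(2 7 10 9 6 8 14 16)=[0, 1, 7, 3, 4, 5, 8, 10, 14, 6, 9, 11, 12, 13, 16, 15, 2]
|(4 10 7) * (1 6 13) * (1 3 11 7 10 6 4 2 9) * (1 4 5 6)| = 10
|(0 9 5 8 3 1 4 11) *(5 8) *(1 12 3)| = 6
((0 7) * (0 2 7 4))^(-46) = [0, 1, 2, 3, 4, 5, 6, 7] = (7)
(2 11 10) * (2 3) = (2 11 10 3) = [0, 1, 11, 2, 4, 5, 6, 7, 8, 9, 3, 10]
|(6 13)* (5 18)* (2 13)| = 6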